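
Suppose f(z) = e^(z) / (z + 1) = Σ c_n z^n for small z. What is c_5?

-11/30

Expand 1/(denominator) as a geometric series and multiply by the numerator's series.
[z^0] = 1;  [z^1] = 0;  [z^2] = 1/2;  [z^3] = -1/3;  [z^4] = 3/8;  [z^5] = -11/30.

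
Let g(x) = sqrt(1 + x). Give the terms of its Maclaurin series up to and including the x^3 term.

x^3/16 - x^2/8 + x/2 + 1

Apply the Taylor formula c_k = f^(k)(a)/k!.
g(0) = 1
g′(0) = 1/2
g′′(0) = -1/4
g′′′(0) = 3/8
The Taylor polynomial is Σ g^(k)(0)/k! · x^k.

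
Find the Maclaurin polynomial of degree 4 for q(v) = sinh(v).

v^3/6 + v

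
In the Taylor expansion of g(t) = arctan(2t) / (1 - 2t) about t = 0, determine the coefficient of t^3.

16/3

Write out both Maclaurin series and multiply, keeping only the needed powers.
[t^0] = 0;  [t^1] = 2;  [t^2] = 4;  [t^3] = 16/3.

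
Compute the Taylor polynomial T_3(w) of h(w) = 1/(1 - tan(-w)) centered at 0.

-4*w^3/3 + w^2 - w + 1

Let u equal the inner series; expand the outer function in u and truncate.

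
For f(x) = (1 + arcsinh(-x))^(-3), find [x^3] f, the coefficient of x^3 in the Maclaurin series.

Plug the Maclaurin series of the inner function into that of the outer and collect terms.

19/2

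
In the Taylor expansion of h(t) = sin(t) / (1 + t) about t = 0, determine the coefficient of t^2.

Write out both Maclaurin series and multiply, keeping only the needed powers.
h(0) = 0
h′(0) = 1
h′′(0) = -2

-1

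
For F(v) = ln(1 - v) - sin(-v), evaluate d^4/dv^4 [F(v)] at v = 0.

-6

Add the two expansions coefficient-wise.
From the series, [v^4] F = -1/4; multiply by 4! = 24 to get -6.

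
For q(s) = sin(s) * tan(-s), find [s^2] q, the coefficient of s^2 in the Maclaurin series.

Write out both Maclaurin series and multiply, keeping only the needed powers.
q(0) = 0
q′(0) = 0
q′′(0) = -2
So c_2 = q′′(0)/2! = -1.

-1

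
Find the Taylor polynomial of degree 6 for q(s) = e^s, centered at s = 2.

(s - 2)^6*e^(2)/720 + (s - 2)^5*e^(2)/120 + (s - 2)^4*e^(2)/24 + (s - 2)^3*e^(2)/6 + (s - 2)^2*e^(2)/2 + (s - 2)*e^(2) + e^(2)

Differentiate repeatedly and evaluate at the center.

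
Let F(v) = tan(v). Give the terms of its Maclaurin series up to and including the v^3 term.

F(0) = 0
F′(0) = 1
F′′(0) = 0
F′′′(0) = 2
Dividing each by k! gives the coefficients c_0, ..., c_3.

v^3/3 + v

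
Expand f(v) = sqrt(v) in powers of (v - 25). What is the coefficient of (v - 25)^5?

7/500000000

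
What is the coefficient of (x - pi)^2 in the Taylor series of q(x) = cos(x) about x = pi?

Use the known series and substitute for the argument.
q(pi) = -1
q′(pi) = 0
q′′(pi) = 1
So c_2 = q′′(pi)/2! = 1/2.

1/2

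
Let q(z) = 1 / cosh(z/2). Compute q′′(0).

-1/4

Invert the denominator's series and multiply.
From the series, [z^2] q = -1/8; multiply by 2! = 2 to get -1/4.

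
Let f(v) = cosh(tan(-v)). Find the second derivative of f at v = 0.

1

Plug the Maclaurin series of the inner function into that of the outer and collect terms.
From the series, [v^2] f = 1/2; multiply by 2! = 2 to get 1.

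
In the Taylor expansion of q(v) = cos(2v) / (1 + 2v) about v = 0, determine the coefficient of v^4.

Write out both Maclaurin series and multiply, keeping only the needed powers.
[v^0] = 1;  [v^1] = -2;  [v^2] = 2;  [v^3] = -4;  [v^4] = 26/3.

26/3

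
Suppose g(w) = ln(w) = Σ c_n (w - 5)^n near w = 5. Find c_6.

-1/93750

c_6 = g^(6)(5)/6! = -1/93750.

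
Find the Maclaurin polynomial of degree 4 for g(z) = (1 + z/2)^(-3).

g(0) = 1
g′(0) = -3/2
g′′(0) = 3
g′′′(0) = -15/2
g^(4)(0) = 45/2
The Taylor polynomial is Σ g^(k)(0)/k! · z^k.

15*z^4/16 - 5*z^3/4 + 3*z^2/2 - 3*z/2 + 1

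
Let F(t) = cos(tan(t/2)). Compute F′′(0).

-1/4

Compose series: expand the inner function first, then feed it into the outer expansion.
From the series, [t^2] F = -1/8; multiply by 2! = 2 to get -1/4.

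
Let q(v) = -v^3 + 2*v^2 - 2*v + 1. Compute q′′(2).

-8

The coefficient of (v - 2)^2 in the expansion is -4, so q′′(2) = 2! * (-4) = -8.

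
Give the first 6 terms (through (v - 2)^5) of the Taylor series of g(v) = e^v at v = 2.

(v - 2)^5*e^(2)/120 + (v - 2)^4*e^(2)/24 + (v - 2)^3*e^(2)/6 + (v - 2)^2*e^(2)/2 + (v - 2)*e^(2) + e^(2)

g(2) = e^(2)
g′(2) = e^(2)
g′′(2) = e^(2)
g′′′(2) = e^(2)
g^(4)(2) = e^(2)
g^(5)(2) = e^(2)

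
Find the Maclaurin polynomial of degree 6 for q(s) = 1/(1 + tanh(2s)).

128*s^6/45 - 64*s^5/15 + 16*s^4/3 - 16*s^3/3 + 4*s^2 - 2*s + 1

Plug the Maclaurin series of the inner function into that of the outer and collect terms.
q(0) = 1
q′(0) = -2
q′′(0) = 8
q′′′(0) = -32
q^(4)(0) = 128
q^(5)(0) = -512
q^(6)(0) = 2048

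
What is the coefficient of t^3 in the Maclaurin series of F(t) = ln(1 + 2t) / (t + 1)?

Use 1/(1 - r) = Σ r^k on the denominator, then take the Cauchy product.
So c_3 = F′′′(0)/3! = 20/3.

20/3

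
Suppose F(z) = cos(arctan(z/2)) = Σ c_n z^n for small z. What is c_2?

Let u equal the inner series; expand the outer function in u and truncate.
F(0) = 1
F′(0) = 0
F′′(0) = -1/4

-1/8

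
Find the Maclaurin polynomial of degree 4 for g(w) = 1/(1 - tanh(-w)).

Compose series: expand the inner function first, then feed it into the outer expansion.
g(0) = 1
g′(0) = -1
g′′(0) = 2
g′′′(0) = -4
g^(4)(0) = 8
Then c_k = g^(k)(0)/k! gives each Taylor coefficient.

w^4/3 - 2*w^3/3 + w^2 - w + 1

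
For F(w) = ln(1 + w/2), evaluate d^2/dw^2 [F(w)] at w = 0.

The coefficient of w^2 in the expansion is -1/8, so F′′(0) = 2! * (-1/8) = -1/4.

-1/4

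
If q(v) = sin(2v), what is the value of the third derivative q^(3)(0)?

-8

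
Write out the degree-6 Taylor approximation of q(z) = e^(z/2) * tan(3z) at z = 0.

20977*z^6/1280 + 21461*z^5/640 + 73*z^4/16 + 75*z^3/8 + 3*z^2/2 + 3*z

Take the Cauchy product of the two expansions.
[z^0] = 0;  [z^1] = 3;  [z^2] = 3/2;  [z^3] = 75/8;  [z^4] = 73/16;  [z^5] = 21461/640;  [z^6] = 20977/1280.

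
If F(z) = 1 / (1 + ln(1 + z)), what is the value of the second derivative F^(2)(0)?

3

Use the geometric series for the reciprocal, then substitute.
From the series, [z^2] F = 3/2; multiply by 2! = 2 to get 3.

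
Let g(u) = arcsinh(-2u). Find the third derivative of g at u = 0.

8

Apply the Taylor formula c_k = f^(k)(a)/k!.
The coefficient of u^3 in the expansion is 4/3, so g′′′(0) = 3! * (4/3) = 8.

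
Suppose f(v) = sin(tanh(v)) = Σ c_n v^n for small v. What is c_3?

Substitute the inner expansion into the outer series and collect powers.
f(0) = 0
f′(0) = 1
f′′(0) = 0
f′′′(0) = -3

-1/2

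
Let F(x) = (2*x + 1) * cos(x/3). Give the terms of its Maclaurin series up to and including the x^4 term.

x^4/1944 - x^3/9 - x^2/18 + 2*x + 1

Shift and add copies of the series according to the polynomial's terms.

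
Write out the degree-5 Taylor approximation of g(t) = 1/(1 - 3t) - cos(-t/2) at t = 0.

Combine the two series term by term.
g(0) = 0
g′(0) = 3
g′′(0) = 73/4
g′′′(0) = 162
g^(4)(0) = 31103/16
g^(5)(0) = 29160
Dividing each by k! gives the coefficients c_0, ..., c_5.

243*t^5 + 31103*t^4/384 + 27*t^3 + 73*t^2/8 + 3*t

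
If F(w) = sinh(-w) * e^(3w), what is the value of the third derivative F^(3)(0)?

-28

Multiply the two series term by term and collect like powers.
The coefficient of w^3 in the expansion is -14/3, so F′′′(0) = 3! * (-14/3) = -28.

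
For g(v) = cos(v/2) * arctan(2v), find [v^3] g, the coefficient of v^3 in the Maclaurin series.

Expand each factor separately, then convolve coefficients.
[v^0] = 0;  [v^1] = 2;  [v^2] = 0;  [v^3] = -35/12.
So c_3 = g′′′(0)/3! = -35/12.

-35/12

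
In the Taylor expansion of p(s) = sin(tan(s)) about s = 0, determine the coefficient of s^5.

-1/40

Compose series: expand the inner function first, then feed it into the outer expansion.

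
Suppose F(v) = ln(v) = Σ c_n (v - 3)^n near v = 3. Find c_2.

F(3) = ln(3)
F′(3) = 1/3
F′′(3) = -1/9

-1/18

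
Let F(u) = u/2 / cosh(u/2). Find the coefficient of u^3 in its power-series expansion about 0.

-1/16

Divide the numerator series by the denominator series (power-series long division).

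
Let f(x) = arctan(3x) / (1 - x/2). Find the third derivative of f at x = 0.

Expand each factor separately, then convolve coefficients.
From the series, [x^3] f = -33/4; multiply by 3! = 6 to get -99/2.

-99/2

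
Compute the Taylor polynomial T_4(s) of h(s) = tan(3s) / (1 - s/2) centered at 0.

39*s^4/8 + 39*s^3/4 + 3*s^2/2 + 3*s

Multiply the two series term by term and collect like powers.
h(0) = 0
h′(0) = 3
h′′(0) = 3
h′′′(0) = 117/2
h^(4)(0) = 117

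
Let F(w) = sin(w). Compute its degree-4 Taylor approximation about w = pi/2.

(w - pi/2)^4/24 - (w - pi/2)^2/2 + 1

F(pi/2) = 1
F′(pi/2) = 0
F′′(pi/2) = -1
F′′′(pi/2) = 0
F^(4)(pi/2) = 1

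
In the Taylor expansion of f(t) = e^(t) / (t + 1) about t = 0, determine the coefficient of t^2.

Expand 1/(denominator) as a geometric series and multiply by the numerator's series.

1/2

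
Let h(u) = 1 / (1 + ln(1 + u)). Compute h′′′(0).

Use the geometric series for the reciprocal, then substitute.
From the series, [u^3] h = -7/3; multiply by 3! = 6 to get -14.

-14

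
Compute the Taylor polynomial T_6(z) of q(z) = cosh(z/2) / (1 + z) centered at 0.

Multiply the two series term by term and collect like powers.
q(0) = 1
q′(0) = -1
q′′(0) = 9/4
q′′′(0) = -27/4
q^(4)(0) = 433/16
q^(5)(0) = -2165/16
q^(6)(0) = 51961/64
Then c_k = q^(k)(0)/k! gives each Taylor coefficient.

51961*z^6/46080 - 433*z^5/384 + 433*z^4/384 - 9*z^3/8 + 9*z^2/8 - z + 1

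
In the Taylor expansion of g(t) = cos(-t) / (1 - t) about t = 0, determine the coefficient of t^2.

1/2

Take the Cauchy product of the two expansions.
[t^0] = 1;  [t^1] = 1;  [t^2] = 1/2.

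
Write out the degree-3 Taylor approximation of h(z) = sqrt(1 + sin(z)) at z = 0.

-z^3/48 - z^2/8 + z/2 + 1

Compose series: expand the inner function first, then feed it into the outer expansion.
h(0) = 1
h′(0) = 1/2
h′′(0) = -1/4
h′′′(0) = -1/8
The Taylor polynomial is Σ h^(k)(0)/k! · z^k.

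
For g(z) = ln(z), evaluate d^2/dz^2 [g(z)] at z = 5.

-1/25

Use the known series and substitute for the argument.
From the series, [(z - 5)^2] g = -1/50; multiply by 2! = 2 to get -1/25.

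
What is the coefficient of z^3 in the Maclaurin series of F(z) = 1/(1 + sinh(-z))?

Let u equal the inner series; expand the outer function in u and truncate.
[z^0] = 1;  [z^1] = 1;  [z^2] = 1;  [z^3] = 7/6.

7/6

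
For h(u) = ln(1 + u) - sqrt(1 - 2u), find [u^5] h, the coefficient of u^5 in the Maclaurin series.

43/40

Add the two expansions coefficient-wise.
h(0) = -1
h′(0) = 2
h′′(0) = 0
h′′′(0) = 5
h^(4)(0) = 9
h^(5)(0) = 129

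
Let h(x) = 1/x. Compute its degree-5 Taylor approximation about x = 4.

Compute the successive derivatives at the expansion point and divide by k!.

-(x - 4)^5/4096 + (x - 4)^4/1024 - (x - 4)^3/256 + (x - 4)^2/64 - (x - 4)/16 + 1/4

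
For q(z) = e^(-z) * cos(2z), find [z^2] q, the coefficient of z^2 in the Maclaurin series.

-3/2

Write out both Maclaurin series and multiply, keeping only the needed powers.
q(0) = 1
q′(0) = -1
q′′(0) = -3
So c_2 = q′′(0)/2! = -3/2.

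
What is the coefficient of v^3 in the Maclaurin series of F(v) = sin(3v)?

F(0) = 0
F′(0) = 3
F′′(0) = 0
F′′′(0) = -27

-9/2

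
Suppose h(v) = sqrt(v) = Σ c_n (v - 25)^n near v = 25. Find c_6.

Use the known series and substitute for the argument.

-21/50000000000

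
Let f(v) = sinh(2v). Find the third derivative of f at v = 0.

8

The coefficient of v^3 in the expansion is 4/3, so f′′′(0) = 3! * (4/3) = 8.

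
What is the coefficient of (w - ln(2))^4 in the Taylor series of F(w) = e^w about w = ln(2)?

[(w - ln(2))^0] = 2;  [(w - ln(2))^1] = 2;  [(w - ln(2))^2] = 1;  [(w - ln(2))^3] = 1/3;  [(w - ln(2))^4] = 1/12.
So c_4 = F^(4)(ln(2))/4! = 1/12.

1/12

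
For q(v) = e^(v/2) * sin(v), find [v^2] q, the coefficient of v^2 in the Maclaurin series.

Take the Cauchy product of the two expansions.
[v^0] = 0;  [v^1] = 1;  [v^2] = 1/2.

1/2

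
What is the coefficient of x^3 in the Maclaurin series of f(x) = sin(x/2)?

-1/48

f(0) = 0
f′(0) = 1/2
f′′(0) = 0
f′′′(0) = -1/8
So c_3 = f′′′(0)/3! = -1/48.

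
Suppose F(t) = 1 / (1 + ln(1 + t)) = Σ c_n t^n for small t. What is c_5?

-347/60

Write 1/(1+u) = 1 - u + u^2 - u^3 + ... and substitute the series for u.
F(0) = 1
F′(0) = -1
F′′(0) = 3
F′′′(0) = -14
F^(4)(0) = 88
F^(5)(0) = -694
So c_5 = F^(5)(0)/5! = -347/60.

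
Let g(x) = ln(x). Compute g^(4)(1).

-6

The coefficient of (x - 1)^4 in the expansion is -1/4, so g^(4)(1) = 4! * (-1/4) = -6.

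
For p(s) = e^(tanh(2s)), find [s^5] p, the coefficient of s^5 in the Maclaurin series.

-4/5

Compose series: expand the inner function first, then feed it into the outer expansion.
[s^0] = 1;  [s^1] = 2;  [s^2] = 2;  [s^3] = -4/3;  [s^4] = -14/3;  [s^5] = -4/5.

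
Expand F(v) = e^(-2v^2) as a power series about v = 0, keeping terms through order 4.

2*v^4 - 2*v^2 + 1

F(0) = 1
F′(0) = 0
F′′(0) = -4
F′′′(0) = 0
F^(4)(0) = 48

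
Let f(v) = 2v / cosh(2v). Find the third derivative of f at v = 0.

-24

Divide the numerator series by the denominator series (power-series long division).
The coefficient of v^3 in the expansion is -4, so f′′′(0) = 3! * (-4) = -24.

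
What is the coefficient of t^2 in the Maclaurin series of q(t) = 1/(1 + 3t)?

Compute the successive derivatives at the expansion point and divide by k!.
[t^0] = 1;  [t^1] = -3;  [t^2] = 9.
So c_2 = q′′(0)/2! = 9.

9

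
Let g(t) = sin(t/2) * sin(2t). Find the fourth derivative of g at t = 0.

-17

Multiply the two series term by term and collect like powers.
The coefficient of t^4 in the expansion is -17/24, so g^(4)(0) = 4! * (-17/24) = -17.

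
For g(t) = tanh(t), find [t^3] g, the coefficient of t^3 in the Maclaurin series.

-1/3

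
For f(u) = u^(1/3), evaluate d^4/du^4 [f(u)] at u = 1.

Compute the successive derivatives at the expansion point and divide by k!.
The coefficient of (u - 1)^4 in the expansion is -10/243, so f^(4)(1) = 4! * (-10/243) = -80/81.

-80/81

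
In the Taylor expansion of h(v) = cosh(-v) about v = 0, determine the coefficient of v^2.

1/2

Compute the successive derivatives at the expansion point and divide by k!.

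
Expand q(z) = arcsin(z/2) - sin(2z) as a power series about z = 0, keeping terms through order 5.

-203*z^5/768 + 65*z^3/48 - 3*z/2

Combine the two series term by term.
q(0) = 0
q′(0) = -3/2
q′′(0) = 0
q′′′(0) = 65/8
q^(4)(0) = 0
q^(5)(0) = -1015/32
Dividing each by k! gives the coefficients c_0, ..., c_5.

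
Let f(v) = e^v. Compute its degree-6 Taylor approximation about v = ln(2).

(v - ln(2))^6/360 + (v - ln(2))^5/60 + (v - ln(2))^4/12 + (v - ln(2))^3/3 + (v - ln(2))^2 + 2*(v - ln(2)) + 2

Compute the successive derivatives at the expansion point and divide by k!.
[(v - ln(2))^0] = 2;  [(v - ln(2))^1] = 2;  [(v - ln(2))^2] = 1;  [(v - ln(2))^3] = 1/3;  [(v - ln(2))^4] = 1/12;  [(v - ln(2))^5] = 1/60;  [(v - ln(2))^6] = 1/360.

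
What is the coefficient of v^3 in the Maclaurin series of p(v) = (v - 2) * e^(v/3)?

7/162

Shift and add copies of the series according to the polynomial's terms.
[v^0] = -2;  [v^1] = 1/3;  [v^2] = 2/9;  [v^3] = 7/162.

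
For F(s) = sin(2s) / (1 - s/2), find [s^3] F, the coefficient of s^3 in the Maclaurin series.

-5/6

Write out both Maclaurin series and multiply, keeping only the needed powers.
[s^0] = 0;  [s^1] = 2;  [s^2] = 1;  [s^3] = -5/6.
So c_3 = F′′′(0)/3! = -5/6.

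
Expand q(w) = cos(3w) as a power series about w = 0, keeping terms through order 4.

q(0) = 1
q′(0) = 0
q′′(0) = -9
q′′′(0) = 0
q^(4)(0) = 81

27*w^4/8 - 9*w^2/2 + 1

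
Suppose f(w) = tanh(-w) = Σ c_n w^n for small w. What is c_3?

1/3

Differentiate repeatedly and evaluate at the center.
f(0) = 0
f′(0) = -1
f′′(0) = 0
f′′′(0) = 2
So c_3 = f′′′(0)/3! = 1/3.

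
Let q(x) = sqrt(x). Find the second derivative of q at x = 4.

From the series, [(x - 4)^2] q = -1/64; multiply by 2! = 2 to get -1/32.

-1/32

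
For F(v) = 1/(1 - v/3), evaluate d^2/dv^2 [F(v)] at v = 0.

The coefficient of v^2 in the expansion is 1/9, so F′′(0) = 2! * (1/9) = 2/9.

2/9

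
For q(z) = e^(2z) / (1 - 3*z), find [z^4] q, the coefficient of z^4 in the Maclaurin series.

473/3

Use 1/(1 - r) = Σ r^k on the denominator, then take the Cauchy product.
q(0) = 1
q′(0) = 5
q′′(0) = 34
q′′′(0) = 314
q^(4)(0) = 3784
Then c_k = q^(k)(0)/k! gives each Taylor coefficient.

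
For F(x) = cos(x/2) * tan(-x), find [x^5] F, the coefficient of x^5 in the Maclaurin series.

Take the Cauchy product of the two expansions.
F(0) = 0
F′(0) = -1
F′′(0) = 0
F′′′(0) = -5/4
F^(4)(0) = 0
F^(5)(0) = -181/16
So c_5 = F^(5)(0)/5! = -181/1920.

-181/1920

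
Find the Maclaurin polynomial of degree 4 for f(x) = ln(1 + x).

-x^4/4 + x^3/3 - x^2/2 + x

Apply the Taylor formula c_k = f^(k)(a)/k!.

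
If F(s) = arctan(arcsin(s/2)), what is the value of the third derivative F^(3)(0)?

Plug the Maclaurin series of the inner function into that of the outer and collect terms.
From the series, [s^3] F = -1/48; multiply by 3! = 6 to get -1/8.

-1/8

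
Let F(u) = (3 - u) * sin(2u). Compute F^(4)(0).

Distribute the polynomial across the series and collect like powers.
From the series, [u^4] F = 4/3; multiply by 4! = 24 to get 32.

32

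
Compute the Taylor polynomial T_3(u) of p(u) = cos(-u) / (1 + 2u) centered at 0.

Take the Cauchy product of the two expansions.
[u^0] = 1;  [u^1] = -2;  [u^2] = 7/2;  [u^3] = -7.

-7*u^3 + 7*u^2/2 - 2*u + 1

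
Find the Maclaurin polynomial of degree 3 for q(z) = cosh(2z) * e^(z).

13*z^3/6 + 5*z^2/2 + z + 1

Multiply the two series term by term and collect like powers.
[z^0] = 1;  [z^1] = 1;  [z^2] = 5/2;  [z^3] = 13/6.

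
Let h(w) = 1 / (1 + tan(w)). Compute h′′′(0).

Write 1/(1+u) = 1 - u + u^2 - u^3 + ... and substitute the series for u.
The coefficient of w^3 in the expansion is -4/3, so h′′′(0) = 3! * (-4/3) = -8.

-8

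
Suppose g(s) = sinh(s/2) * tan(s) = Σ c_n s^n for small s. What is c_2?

Write out both Maclaurin series and multiply, keeping only the needed powers.
g(0) = 0
g′(0) = 0
g′′(0) = 1
Then c_k = g^(k)(0)/k! gives each Taylor coefficient.

1/2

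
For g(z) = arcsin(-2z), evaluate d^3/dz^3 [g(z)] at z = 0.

-8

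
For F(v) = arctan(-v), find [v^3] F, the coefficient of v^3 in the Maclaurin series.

1/3

[v^0] = 0;  [v^1] = -1;  [v^2] = 0;  [v^3] = 1/3.
So c_3 = F′′′(0)/3! = 1/3.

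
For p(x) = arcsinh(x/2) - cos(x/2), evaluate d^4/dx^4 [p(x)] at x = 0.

Add the two expansions coefficient-wise.
From the series, [x^4] p = -1/384; multiply by 4! = 24 to get -1/16.

-1/16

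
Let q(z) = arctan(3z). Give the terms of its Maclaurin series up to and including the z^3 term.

q(0) = 0
q′(0) = 3
q′′(0) = 0
q′′′(0) = -54
Then c_k = q^(k)(0)/k! gives each Taylor coefficient.

-9*z^3 + 3*z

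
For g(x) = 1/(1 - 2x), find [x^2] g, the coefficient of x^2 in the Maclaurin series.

4

g(0) = 1
g′(0) = 2
g′′(0) = 8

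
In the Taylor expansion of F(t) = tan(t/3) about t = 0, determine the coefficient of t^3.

1/81

F(0) = 0
F′(0) = 1/3
F′′(0) = 0
F′′′(0) = 2/27
So c_3 = F′′′(0)/3! = 1/81.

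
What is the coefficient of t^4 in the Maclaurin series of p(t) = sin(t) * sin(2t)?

-5/3

Take the Cauchy product of the two expansions.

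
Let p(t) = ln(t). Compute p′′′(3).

The coefficient of (t - 3)^3 in the expansion is 1/81, so p′′′(3) = 3! * (1/81) = 2/27.

2/27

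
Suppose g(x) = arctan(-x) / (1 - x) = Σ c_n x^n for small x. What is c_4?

Expand each factor separately, then convolve coefficients.
[x^0] = 0;  [x^1] = -1;  [x^2] = -1;  [x^3] = -2/3;  [x^4] = -2/3.
So c_4 = g^(4)(0)/4! = -2/3.

-2/3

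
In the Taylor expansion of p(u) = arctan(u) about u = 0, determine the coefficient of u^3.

-1/3

Apply the Taylor formula c_k = f^(k)(a)/k!.
p(0) = 0
p′(0) = 1
p′′(0) = 0
p′′′(0) = -2
Dividing each by k! gives the coefficients c_0, ..., c_3.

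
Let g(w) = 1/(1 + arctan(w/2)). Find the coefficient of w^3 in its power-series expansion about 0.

Substitute the inner expansion into the outer series and collect powers.

-1/12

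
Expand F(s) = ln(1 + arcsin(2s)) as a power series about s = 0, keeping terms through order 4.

-20*s^4/3 + 4*s^3 - 2*s^2 + 2*s

Let u equal the inner series; expand the outer function in u and truncate.
F(0) = 0
F′(0) = 2
F′′(0) = -4
F′′′(0) = 24
F^(4)(0) = -160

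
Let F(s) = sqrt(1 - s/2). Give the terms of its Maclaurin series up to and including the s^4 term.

F(0) = 1
F′(0) = -1/4
F′′(0) = -1/16
F′′′(0) = -3/64
F^(4)(0) = -15/256
The Taylor polynomial is Σ F^(k)(0)/k! · s^k.

-5*s^4/2048 - s^3/128 - s^2/32 - s/4 + 1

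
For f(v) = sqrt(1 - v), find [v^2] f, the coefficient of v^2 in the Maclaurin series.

-1/8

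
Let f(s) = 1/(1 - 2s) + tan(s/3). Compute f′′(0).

Add the two expansions coefficient-wise.
The coefficient of s^2 in the expansion is 4, so f′′(0) = 2! * (4) = 8.

8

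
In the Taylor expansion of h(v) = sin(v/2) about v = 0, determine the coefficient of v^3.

-1/48

Apply the Taylor formula c_k = f^(k)(a)/k!.
h(0) = 0
h′(0) = 1/2
h′′(0) = 0
h′′′(0) = -1/8
The Taylor polynomial is Σ h^(k)(0)/k! · v^k.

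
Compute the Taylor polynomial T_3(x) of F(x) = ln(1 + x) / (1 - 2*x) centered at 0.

Use 1/(1 - r) = Σ r^k on the denominator, then take the Cauchy product.
F(0) = 0
F′(0) = 1
F′′(0) = 3
F′′′(0) = 20

10*x^3/3 + 3*x^2/2 + x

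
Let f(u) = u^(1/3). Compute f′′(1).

The coefficient of (u - 1)^2 in the expansion is -1/9, so f′′(1) = 2! * (-1/9) = -2/9.

-2/9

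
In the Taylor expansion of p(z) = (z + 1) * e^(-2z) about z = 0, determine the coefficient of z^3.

Shift and add copies of the series according to the polynomial's terms.
[z^0] = 1;  [z^1] = -1;  [z^2] = 0;  [z^3] = 2/3.

2/3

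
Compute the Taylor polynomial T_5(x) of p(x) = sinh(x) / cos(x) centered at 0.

Write the quotient as an unknown series and match coefficients against numerator = denominator · series.
p(0) = 0
p′(0) = 1
p′′(0) = 0
p′′′(0) = 4
p^(4)(0) = 0
p^(5)(0) = 36
The Taylor polynomial is Σ p^(k)(0)/k! · x^k.

3*x^5/10 + 2*x^3/3 + x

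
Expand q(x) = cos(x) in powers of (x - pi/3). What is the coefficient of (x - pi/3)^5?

c_5 = q^(5)(pi/3)/5! = -sqrt(3)/240.

-sqrt(3)/240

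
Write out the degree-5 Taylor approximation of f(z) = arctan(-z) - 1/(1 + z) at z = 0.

Add the two expansions coefficient-wise.
f(0) = -1
f′(0) = 0
f′′(0) = -2
f′′′(0) = 8
f^(4)(0) = -24
f^(5)(0) = 96

4*z^5/5 - z^4 + 4*z^3/3 - z^2 - 1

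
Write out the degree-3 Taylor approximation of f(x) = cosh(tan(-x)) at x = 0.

x^2/2 + 1

Plug the Maclaurin series of the inner function into that of the outer and collect terms.
f(0) = 1
f′(0) = 0
f′′(0) = 1
f′′′(0) = 0
Dividing each by k! gives the coefficients c_0, ..., c_3.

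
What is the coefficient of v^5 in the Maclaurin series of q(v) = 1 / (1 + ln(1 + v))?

-347/60

Use the geometric series for the reciprocal, then substitute.
q(0) = 1
q′(0) = -1
q′′(0) = 3
q′′′(0) = -14
q^(4)(0) = 88
q^(5)(0) = -694
Dividing each by k! gives the coefficients c_0, ..., c_5.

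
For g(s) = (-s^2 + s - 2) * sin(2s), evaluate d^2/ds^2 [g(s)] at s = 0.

Distribute the polynomial across the series and collect like powers.
From the series, [s^2] g = 2; multiply by 2! = 2 to get 4.

4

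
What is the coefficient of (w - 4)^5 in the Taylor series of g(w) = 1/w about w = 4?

g(4) = 1/4
g′(4) = -1/16
g′′(4) = 1/32
g′′′(4) = -3/128
g^(4)(4) = 3/128
g^(5)(4) = -15/512
So c_5 = g^(5)(4)/5! = -1/4096.

-1/4096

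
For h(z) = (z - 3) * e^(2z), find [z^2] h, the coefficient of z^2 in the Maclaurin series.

-4

Distribute the polynomial across the series and collect like powers.
[z^0] = -3;  [z^1] = -5;  [z^2] = -4.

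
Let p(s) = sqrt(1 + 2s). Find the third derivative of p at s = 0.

3

From the series, [s^3] p = 1/2; multiply by 3! = 6 to get 3.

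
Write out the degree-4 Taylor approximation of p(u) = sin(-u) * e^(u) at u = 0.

-u^3/3 - u^2 - u

Take the Cauchy product of the two expansions.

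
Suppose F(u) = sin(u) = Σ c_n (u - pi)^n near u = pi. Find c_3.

1/6

Differentiate repeatedly and evaluate at the center.
F(pi) = 0
F′(pi) = -1
F′′(pi) = 0
F′′′(pi) = 1
The Taylor polynomial is Σ F^(k)(pi)/k! · (u - pi)^k.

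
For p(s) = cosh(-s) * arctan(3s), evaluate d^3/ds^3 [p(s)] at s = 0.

-45

Take the Cauchy product of the two expansions.
The coefficient of s^3 in the expansion is -15/2, so p′′′(0) = 3! * (-15/2) = -45.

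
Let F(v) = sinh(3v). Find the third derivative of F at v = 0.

27

The coefficient of v^3 in the expansion is 9/2, so F′′′(0) = 3! * (9/2) = 27.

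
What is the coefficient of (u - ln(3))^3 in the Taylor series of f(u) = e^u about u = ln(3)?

1/2

f(ln(3)) = 3
f′(ln(3)) = 3
f′′(ln(3)) = 3
f′′′(ln(3)) = 3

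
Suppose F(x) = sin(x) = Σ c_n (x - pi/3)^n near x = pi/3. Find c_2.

F(pi/3) = sqrt(3)/2
F′(pi/3) = 1/2
F′′(pi/3) = -sqrt(3)/2
So c_2 = F′′(pi/3)/2! = -sqrt(3)/4.

-sqrt(3)/4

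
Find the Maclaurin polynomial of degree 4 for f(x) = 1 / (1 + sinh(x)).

4*x^4/3 - 7*x^3/6 + x^2 - x + 1

Use the geometric series for the reciprocal, then substitute.
f(0) = 1
f′(0) = -1
f′′(0) = 2
f′′′(0) = -7
f^(4)(0) = 32
The Taylor polynomial is Σ f^(k)(0)/k! · x^k.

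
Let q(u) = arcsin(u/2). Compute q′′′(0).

From the series, [u^3] q = 1/48; multiply by 3! = 6 to get 1/8.

1/8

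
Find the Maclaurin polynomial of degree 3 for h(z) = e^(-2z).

-4*z^3/3 + 2*z^2 - 2*z + 1

Compute the successive derivatives at the expansion point and divide by k!.
h(0) = 1
h′(0) = -2
h′′(0) = 4
h′′′(0) = -8
The Taylor polynomial is Σ h^(k)(0)/k! · z^k.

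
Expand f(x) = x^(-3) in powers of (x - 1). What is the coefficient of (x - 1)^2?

6

Apply the Taylor formula c_k = f^(k)(a)/k!.
f(1) = 1
f′(1) = -3
f′′(1) = 12
Then c_k = f^(k)(1)/k! gives each Taylor coefficient.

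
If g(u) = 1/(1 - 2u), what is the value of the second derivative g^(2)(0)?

Differentiate repeatedly and evaluate at the center.
The coefficient of u^2 in the expansion is 4, so g′′(0) = 2! * (4) = 8.

8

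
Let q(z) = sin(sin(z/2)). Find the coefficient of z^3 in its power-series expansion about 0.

Let u equal the inner series; expand the outer function in u and truncate.
So c_3 = q′′′(0)/3! = -1/24.

-1/24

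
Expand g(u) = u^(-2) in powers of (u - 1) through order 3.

-4*(u - 1)^3 + 3*(u - 1)^2 - 2*(u - 1) + 1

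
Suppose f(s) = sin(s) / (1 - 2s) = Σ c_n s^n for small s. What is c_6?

1841/60

Expand each factor separately, then convolve coefficients.
[s^0] = 0;  [s^1] = 1;  [s^2] = 2;  [s^3] = 23/6;  [s^4] = 23/3;  [s^5] = 1841/120;  [s^6] = 1841/60.
So c_6 = f^(6)(0)/6! = 1841/60.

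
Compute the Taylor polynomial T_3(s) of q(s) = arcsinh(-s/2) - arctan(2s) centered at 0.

43*s^3/16 - 5*s/2

Add the two expansions coefficient-wise.
q(0) = 0
q′(0) = -5/2
q′′(0) = 0
q′′′(0) = 129/8
The Taylor polynomial is Σ q^(k)(0)/k! · s^k.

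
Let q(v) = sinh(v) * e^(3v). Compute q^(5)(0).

496

Take the Cauchy product of the two expansions.
From the series, [v^5] q = 62/15; multiply by 5! = 120 to get 496.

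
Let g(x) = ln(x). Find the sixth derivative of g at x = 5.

The coefficient of (x - 5)^6 in the expansion is -1/93750, so g^(6)(5) = 6! * (-1/93750) = -24/3125.

-24/3125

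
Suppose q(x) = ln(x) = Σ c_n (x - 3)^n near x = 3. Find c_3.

[(x - 3)^0] = ln(3);  [(x - 3)^1] = 1/3;  [(x - 3)^2] = -1/18;  [(x - 3)^3] = 1/81.

1/81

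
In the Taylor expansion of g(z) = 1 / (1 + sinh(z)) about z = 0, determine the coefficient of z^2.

Expand as Σ (-1)^k u^k with u equal to the inner function's series.

1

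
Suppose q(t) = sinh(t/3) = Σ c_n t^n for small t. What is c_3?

1/162

[t^0] = 0;  [t^1] = 1/3;  [t^2] = 0;  [t^3] = 1/162.
So c_3 = q′′′(0)/3! = 1/162.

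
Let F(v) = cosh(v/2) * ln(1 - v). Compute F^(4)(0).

Expand each factor separately, then convolve coefficients.
The coefficient of v^4 in the expansion is -5/16, so F^(4)(0) = 4! * (-5/16) = -15/2.

-15/2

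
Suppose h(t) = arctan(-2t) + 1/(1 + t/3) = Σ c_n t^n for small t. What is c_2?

Expand each term separately and add.
h(0) = 1
h′(0) = -7/3
h′′(0) = 2/9
So c_2 = h′′(0)/2! = 1/9.

1/9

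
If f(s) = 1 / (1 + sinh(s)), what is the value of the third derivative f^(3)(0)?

-7

Expand as Σ (-1)^k u^k with u equal to the inner function's series.
The coefficient of s^3 in the expansion is -7/6, so f′′′(0) = 3! * (-7/6) = -7.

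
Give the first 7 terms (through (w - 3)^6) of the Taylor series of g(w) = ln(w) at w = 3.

Compute the successive derivatives at the expansion point and divide by k!.

-(w - 3)^6/4374 + (w - 3)^5/1215 - (w - 3)^4/324 + (w - 3)^3/81 - (w - 3)^2/18 + (w - 3)/3 + ln(3)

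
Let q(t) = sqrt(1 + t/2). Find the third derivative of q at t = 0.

The coefficient of t^3 in the expansion is 1/128, so q′′′(0) = 3! * (1/128) = 3/64.

3/64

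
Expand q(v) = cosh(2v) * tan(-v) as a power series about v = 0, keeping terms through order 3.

-7*v^3/3 - v

Expand each factor separately, then convolve coefficients.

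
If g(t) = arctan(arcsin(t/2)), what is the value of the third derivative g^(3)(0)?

Let u equal the inner series; expand the outer function in u and truncate.
The coefficient of t^3 in the expansion is -1/48, so g′′′(0) = 3! * (-1/48) = -1/8.

-1/8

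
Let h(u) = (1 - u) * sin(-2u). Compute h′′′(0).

Distribute the polynomial across the series and collect like powers.
The coefficient of u^3 in the expansion is 4/3, so h′′′(0) = 3! * (4/3) = 8.

8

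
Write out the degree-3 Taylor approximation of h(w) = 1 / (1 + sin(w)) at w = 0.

Write 1/(1+u) = 1 - u + u^2 - u^3 + ... and substitute the series for u.
h(0) = 1
h′(0) = -1
h′′(0) = 2
h′′′(0) = -5
The Taylor polynomial is Σ h^(k)(0)/k! · w^k.

-5*w^3/6 + w^2 - w + 1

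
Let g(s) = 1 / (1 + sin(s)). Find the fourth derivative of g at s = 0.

Write 1/(1+u) = 1 - u + u^2 - u^3 + ... and substitute the series for u.
From the series, [s^4] g = 2/3; multiply by 4! = 24 to get 16.

16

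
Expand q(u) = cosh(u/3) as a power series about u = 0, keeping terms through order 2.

u^2/18 + 1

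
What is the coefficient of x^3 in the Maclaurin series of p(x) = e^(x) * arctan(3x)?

-15/2

Write out both Maclaurin series and multiply, keeping only the needed powers.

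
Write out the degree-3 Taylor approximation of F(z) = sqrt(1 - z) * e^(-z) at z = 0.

Multiply the two series term by term and collect like powers.
[z^0] = 1;  [z^1] = -3/2;  [z^2] = 7/8;  [z^3] = -17/48.

-17*z^3/48 + 7*z^2/8 - 3*z/2 + 1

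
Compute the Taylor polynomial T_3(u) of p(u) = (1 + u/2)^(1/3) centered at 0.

5*u^3/648 - u^2/36 + u/6 + 1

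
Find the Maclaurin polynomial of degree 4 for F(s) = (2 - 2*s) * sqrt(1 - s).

3*s^4/64 + s^3/8 + 3*s^2/4 - 3*s + 2

Shift and add copies of the series according to the polynomial's terms.
F(0) = 2
F′(0) = -3
F′′(0) = 3/2
F′′′(0) = 3/4
F^(4)(0) = 9/8
Dividing each by k! gives the coefficients c_0, ..., c_4.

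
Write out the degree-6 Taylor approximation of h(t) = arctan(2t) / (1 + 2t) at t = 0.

-832*t^6/15 + 416*t^5/15 - 32*t^4/3 + 16*t^3/3 - 4*t^2 + 2*t

Take the Cauchy product of the two expansions.
h(0) = 0
h′(0) = 2
h′′(0) = -8
h′′′(0) = 32
h^(4)(0) = -256
h^(5)(0) = 3328
h^(6)(0) = -39936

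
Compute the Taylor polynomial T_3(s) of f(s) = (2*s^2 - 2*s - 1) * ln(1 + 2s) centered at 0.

16*s^3/3 - 2*s^2 - 2*s

Shift and add copies of the series according to the polynomial's terms.
[s^0] = 0;  [s^1] = -2;  [s^2] = -2;  [s^3] = 16/3.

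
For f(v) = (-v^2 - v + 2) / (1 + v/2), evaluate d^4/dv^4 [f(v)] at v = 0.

Distribute the polynomial across the series and collect like powers.
The coefficient of v^4 in the expansion is 0, so f^(4)(0) = 4! * (0) = 0.

0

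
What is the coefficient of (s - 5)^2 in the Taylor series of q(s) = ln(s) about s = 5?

Apply the Taylor formula c_k = f^(k)(a)/k!.

-1/50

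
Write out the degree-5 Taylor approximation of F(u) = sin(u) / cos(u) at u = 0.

2*u^5/15 + u^3/3 + u

Divide the numerator series by the denominator series (power-series long division).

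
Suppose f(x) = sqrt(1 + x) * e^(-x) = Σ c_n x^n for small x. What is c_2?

-1/8

Write out both Maclaurin series and multiply, keeping only the needed powers.
So c_2 = f′′(0)/2! = -1/8.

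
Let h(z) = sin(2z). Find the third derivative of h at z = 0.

-8

Use the known series and substitute for the argument.
From the series, [z^3] h = -4/3; multiply by 3! = 6 to get -8.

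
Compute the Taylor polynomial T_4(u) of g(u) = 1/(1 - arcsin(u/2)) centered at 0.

u^4/12 + 7*u^3/48 + u^2/4 + u/2 + 1

Let u equal the inner series; expand the outer function in u and truncate.
g(0) = 1
g′(0) = 1/2
g′′(0) = 1/2
g′′′(0) = 7/8
g^(4)(0) = 2
The Taylor polynomial is Σ g^(k)(0)/k! · u^k.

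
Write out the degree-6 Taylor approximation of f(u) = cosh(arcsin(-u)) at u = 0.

Plug the Maclaurin series of the inner function into that of the outer and collect terms.
f(0) = 1
f′(0) = 0
f′′(0) = 1
f′′′(0) = 0
f^(4)(0) = 5
f^(5)(0) = 0
f^(6)(0) = 85
Then c_k = f^(k)(0)/k! gives each Taylor coefficient.

17*u^6/144 + 5*u^4/24 + u^2/2 + 1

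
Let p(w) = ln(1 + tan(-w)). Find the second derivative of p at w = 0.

Compose series: expand the inner function first, then feed it into the outer expansion.
The coefficient of w^2 in the expansion is -1/2, so p′′(0) = 2! * (-1/2) = -1.

-1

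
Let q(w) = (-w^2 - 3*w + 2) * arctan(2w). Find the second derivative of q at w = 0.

Shift and add copies of the series according to the polynomial's terms.
The coefficient of w^2 in the expansion is -6, so q′′(0) = 2! * (-6) = -12.

-12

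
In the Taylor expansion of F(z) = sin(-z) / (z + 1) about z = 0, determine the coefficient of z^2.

1

Use 1/(1 - r) = Σ r^k on the denominator, then take the Cauchy product.
F(0) = 0
F′(0) = -1
F′′(0) = 2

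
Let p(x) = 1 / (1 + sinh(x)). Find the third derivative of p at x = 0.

-7

Use the geometric series for the reciprocal, then substitute.
From the series, [x^3] p = -7/6; multiply by 3! = 6 to get -7.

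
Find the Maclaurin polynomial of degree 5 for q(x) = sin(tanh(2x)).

148*x^5/15 - 4*x^3 + 2*x

Plug the Maclaurin series of the inner function into that of the outer and collect terms.
[x^0] = 0;  [x^1] = 2;  [x^2] = 0;  [x^3] = -4;  [x^4] = 0;  [x^5] = 148/15.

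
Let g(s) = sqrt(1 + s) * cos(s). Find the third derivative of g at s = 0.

-9/8

Multiply the two series term by term and collect like powers.
The coefficient of s^3 in the expansion is -3/16, so g′′′(0) = 3! * (-3/16) = -9/8.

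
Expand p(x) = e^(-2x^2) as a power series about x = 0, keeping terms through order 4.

2*x^4 - 2*x^2 + 1

Apply the Taylor formula c_k = f^(k)(a)/k!.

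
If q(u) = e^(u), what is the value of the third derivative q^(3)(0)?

The coefficient of u^3 in the expansion is 1/6, so q′′′(0) = 3! * (1/6) = 1.

1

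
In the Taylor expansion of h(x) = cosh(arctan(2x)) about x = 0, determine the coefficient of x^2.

Let u equal the inner series; expand the outer function in u and truncate.
h(0) = 1
h′(0) = 0
h′′(0) = 4
So c_2 = h′′(0)/2! = 2.

2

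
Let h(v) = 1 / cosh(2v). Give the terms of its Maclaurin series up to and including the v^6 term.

Divide the numerator series by the denominator series (power-series long division).
h(0) = 1
h′(0) = 0
h′′(0) = -4
h′′′(0) = 0
h^(4)(0) = 80
h^(5)(0) = 0
h^(6)(0) = -3904
The Taylor polynomial is Σ h^(k)(0)/k! · v^k.

-244*v^6/45 + 10*v^4/3 - 2*v^2 + 1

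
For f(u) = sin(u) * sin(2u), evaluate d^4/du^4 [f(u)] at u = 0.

Expand each factor separately, then convolve coefficients.
The coefficient of u^4 in the expansion is -5/3, so f^(4)(0) = 4! * (-5/3) = -40.

-40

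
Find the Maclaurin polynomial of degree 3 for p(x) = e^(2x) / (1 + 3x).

-41*x^3/3 + 5*x^2 - x + 1

Expand each factor separately, then convolve coefficients.
[x^0] = 1;  [x^1] = -1;  [x^2] = 5;  [x^3] = -41/3.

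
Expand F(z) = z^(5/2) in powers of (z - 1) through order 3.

Use the known series and substitute for the argument.
[(z - 1)^0] = 1;  [(z - 1)^1] = 5/2;  [(z - 1)^2] = 15/8;  [(z - 1)^3] = 5/16.

5*(z - 1)^3/16 + 15*(z - 1)^2/8 + 5*(z - 1)/2 + 1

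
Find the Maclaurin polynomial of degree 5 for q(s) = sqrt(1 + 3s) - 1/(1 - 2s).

-6491*s^5/256 - 2453*s^4/128 - 101*s^3/16 - 41*s^2/8 - s/2

Add the two expansions coefficient-wise.
q(0) = 0
q′(0) = -1/2
q′′(0) = -41/4
q′′′(0) = -303/8
q^(4)(0) = -7359/16
q^(5)(0) = -97365/32
The Taylor polynomial is Σ q^(k)(0)/k! · s^k.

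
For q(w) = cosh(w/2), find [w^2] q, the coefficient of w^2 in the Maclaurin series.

1/8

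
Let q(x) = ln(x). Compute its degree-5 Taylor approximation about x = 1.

[(x - 1)^0] = 0;  [(x - 1)^1] = 1;  [(x - 1)^2] = -1/2;  [(x - 1)^3] = 1/3;  [(x - 1)^4] = -1/4;  [(x - 1)^5] = 1/5.

(x - 1)^5/5 - (x - 1)^4/4 + (x - 1)^3/3 - (x - 1)^2/2 + (x - 1)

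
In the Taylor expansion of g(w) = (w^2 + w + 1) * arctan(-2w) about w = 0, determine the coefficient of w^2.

-2

Multiply each power in the prefactor through the base expansion.
[w^0] = 0;  [w^1] = -2;  [w^2] = -2.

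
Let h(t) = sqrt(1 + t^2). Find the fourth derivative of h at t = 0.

The coefficient of t^4 in the expansion is -1/8, so h^(4)(0) = 4! * (-1/8) = -3.

-3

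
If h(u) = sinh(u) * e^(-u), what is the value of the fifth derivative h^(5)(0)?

Write out both Maclaurin series and multiply, keeping only the needed powers.
The coefficient of u^5 in the expansion is 2/15, so h^(5)(0) = 5! * (2/15) = 16.

16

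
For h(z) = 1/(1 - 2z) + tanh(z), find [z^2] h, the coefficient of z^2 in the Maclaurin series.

Expand each term separately and add.
[z^0] = 1;  [z^1] = 3;  [z^2] = 4.

4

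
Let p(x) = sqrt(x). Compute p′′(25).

-1/500

Use the known series and substitute for the argument.
The coefficient of (x - 25)^2 in the expansion is -1/1000, so p′′(25) = 2! * (-1/1000) = -1/500.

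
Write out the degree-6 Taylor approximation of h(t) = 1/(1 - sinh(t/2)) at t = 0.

Let u equal the inner series; expand the outer function in u and truncate.
[t^0] = 1;  [t^1] = 1/2;  [t^2] = 1/4;  [t^3] = 7/48;  [t^4] = 1/12;  [t^5] = 181/3840;  [t^6] = 77/2880.

77*t^6/2880 + 181*t^5/3840 + t^4/12 + 7*t^3/48 + t^2/4 + t/2 + 1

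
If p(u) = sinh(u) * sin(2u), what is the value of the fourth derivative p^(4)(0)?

Expand each factor separately, then convolve coefficients.
The coefficient of u^4 in the expansion is -1, so p^(4)(0) = 4! * (-1) = -24.

-24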